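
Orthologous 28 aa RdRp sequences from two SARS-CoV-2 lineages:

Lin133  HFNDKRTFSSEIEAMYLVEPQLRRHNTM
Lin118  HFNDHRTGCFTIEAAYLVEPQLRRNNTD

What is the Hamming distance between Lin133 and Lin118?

The sequences differ at positions 5 (K/H), 8 (F/G), 9 (S/C), 10 (S/F), 11 (E/T), 15 (M/A), 25 (H/N), 28 (M/D).
That gives 8 mismatches out of 28 aligned sites, so the Hamming distance is 8.

8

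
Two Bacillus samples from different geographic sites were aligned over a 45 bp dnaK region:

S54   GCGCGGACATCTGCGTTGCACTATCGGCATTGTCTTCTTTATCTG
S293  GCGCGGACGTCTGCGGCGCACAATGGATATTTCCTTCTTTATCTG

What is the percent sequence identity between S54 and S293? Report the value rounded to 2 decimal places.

Differing sites — 9:A/G; 16:T/G; 17:T/C; 22:T/A; 25:C/G; 27:G/A; 28:C/T; 32:G/T; 33:T/C.
36 of the 45 sites match, so the percent identity is 36/45 × 100 = 80.00%.

80.00%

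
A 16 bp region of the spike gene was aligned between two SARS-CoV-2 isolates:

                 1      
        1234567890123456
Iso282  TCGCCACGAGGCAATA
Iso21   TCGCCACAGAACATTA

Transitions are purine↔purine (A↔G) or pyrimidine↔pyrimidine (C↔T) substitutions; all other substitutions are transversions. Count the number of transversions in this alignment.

1

The sequences differ at positions 8 (G/A, transition), 9 (A/G, transition), 10 (G/A, transition), 11 (G/A, transition), 14 (A/T, transversion).
Of the 5 differences, 4 transitions and 1 transversion, so the answer is 1.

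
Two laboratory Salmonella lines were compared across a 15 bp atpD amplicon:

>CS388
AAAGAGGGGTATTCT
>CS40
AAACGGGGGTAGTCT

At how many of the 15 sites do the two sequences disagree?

The sequences differ at positions 4 (G/C), 5 (A/G), 12 (T/G).
That gives 3 mismatches out of 15 aligned sites, so the Hamming distance is 3.

3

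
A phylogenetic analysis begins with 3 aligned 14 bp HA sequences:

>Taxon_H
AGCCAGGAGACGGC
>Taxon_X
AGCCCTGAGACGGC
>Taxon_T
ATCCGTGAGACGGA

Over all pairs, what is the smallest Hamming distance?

Pairwise Hamming distances:
  Taxon_H vs Taxon_X: 2
  Taxon_H vs Taxon_T: 4
  Taxon_X vs Taxon_T: 3
The smallest is 2, between Taxon_H and Taxon_X.

2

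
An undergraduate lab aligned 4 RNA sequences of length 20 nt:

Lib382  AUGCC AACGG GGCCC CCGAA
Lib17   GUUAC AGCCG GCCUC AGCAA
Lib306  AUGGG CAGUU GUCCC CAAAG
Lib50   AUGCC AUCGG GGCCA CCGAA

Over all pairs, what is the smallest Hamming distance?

Pairwise Hamming distances:
  Lib382 vs Lib17: 10
  Lib382 vs Lib306: 10
  Lib382 vs Lib50: 2
  Lib17 vs Lib306: 15
  Lib17 vs Lib50: 11
  Lib306 vs Lib50: 12
The smallest is 2, between Lib382 and Lib50.

2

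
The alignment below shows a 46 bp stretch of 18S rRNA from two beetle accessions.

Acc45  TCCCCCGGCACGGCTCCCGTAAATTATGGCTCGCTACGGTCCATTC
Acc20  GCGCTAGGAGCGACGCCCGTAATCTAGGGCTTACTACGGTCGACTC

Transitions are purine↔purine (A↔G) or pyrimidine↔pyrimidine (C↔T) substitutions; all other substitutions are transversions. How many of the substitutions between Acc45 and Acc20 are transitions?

Differing sites — 1:T/G (Tv); 3:C/G (Tv); 5:C/T (Ti); 6:C/A (Tv); 9:C/A (Tv); 10:A/G (Ti); 13:G/A (Ti); 15:T/G (Tv); 23:A/T (Tv); 24:T/C (Ti); 27:T/G (Tv); 32:C/T (Ti); 33:G/A (Ti); 42:C/G (Tv); 44:T/C (Ti).
Of the 15 differences, 7 transitions and 8 transversions, so the answer is 7.

7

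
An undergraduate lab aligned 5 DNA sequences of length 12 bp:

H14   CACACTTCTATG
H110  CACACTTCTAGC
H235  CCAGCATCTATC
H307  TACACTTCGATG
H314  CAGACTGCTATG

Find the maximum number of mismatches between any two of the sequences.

7

Pairwise Hamming distances:
  H14 vs H110: 2
  H14 vs H235: 5
  H14 vs H307: 2
  H14 vs H314: 2
  H110 vs H235: 5
  H110 vs H307: 4
  H110 vs H314: 4
  H235 vs H307: 7
  H235 vs H314: 6
  H307 vs H314: 4
The largest is 7, between H235 and H307.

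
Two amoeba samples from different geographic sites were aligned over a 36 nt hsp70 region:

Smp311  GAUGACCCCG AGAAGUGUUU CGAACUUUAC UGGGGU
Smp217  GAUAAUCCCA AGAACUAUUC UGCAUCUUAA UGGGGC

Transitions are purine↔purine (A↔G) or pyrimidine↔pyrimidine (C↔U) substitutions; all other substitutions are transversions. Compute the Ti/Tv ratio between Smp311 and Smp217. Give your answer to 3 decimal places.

Differing sites — 4:G/A (Ti); 6:C/U (Ti); 10:G/A (Ti); 15:G/C (Tv); 17:G/A (Ti); 20:U/C (Ti); 21:C/U (Ti); 23:A/C (Tv); 25:C/U (Ti); 26:U/C (Ti); 30:C/A (Tv); 36:U/C (Ti).
Of the 12 differences, 9 transitions and 3 transversions, so Ti/Tv = 9/3 = 3.000.

3.000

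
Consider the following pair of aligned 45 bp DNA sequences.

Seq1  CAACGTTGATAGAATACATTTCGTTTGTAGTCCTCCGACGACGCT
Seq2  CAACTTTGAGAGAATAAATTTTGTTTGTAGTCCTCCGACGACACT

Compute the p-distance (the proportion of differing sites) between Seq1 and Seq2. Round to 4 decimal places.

Differing sites — 5:G/T; 10:T/G; 17:C/A; 22:C/T; 43:G/A.
There are 5 differences over 45 sites, so p = 5/45 = 0.1111.

0.1111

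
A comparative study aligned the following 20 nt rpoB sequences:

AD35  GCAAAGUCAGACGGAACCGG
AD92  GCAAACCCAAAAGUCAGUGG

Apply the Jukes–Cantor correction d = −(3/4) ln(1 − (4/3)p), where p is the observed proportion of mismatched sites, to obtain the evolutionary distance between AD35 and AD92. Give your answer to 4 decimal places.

0.5716

Differing sites — 6:G/C; 7:U/C; 10:G/A; 12:C/A; 14:G/U; 15:A/C; 17:C/G; 18:C/U.
p = 8/20 = 0.400000.
d = −0.75 · ln(1 − (4/3)·0.400000) = −0.75 · ln(0.466667) = −0.75 · (-0.762139) = 0.5716.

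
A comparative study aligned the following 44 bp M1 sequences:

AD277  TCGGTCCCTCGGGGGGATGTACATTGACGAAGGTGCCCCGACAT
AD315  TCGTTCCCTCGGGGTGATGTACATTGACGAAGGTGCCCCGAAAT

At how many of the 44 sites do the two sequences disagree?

3

Differing sites — 4:G/T; 15:G/T; 42:C/A.
That gives 3 mismatches out of 44 aligned sites, so the Hamming distance is 3.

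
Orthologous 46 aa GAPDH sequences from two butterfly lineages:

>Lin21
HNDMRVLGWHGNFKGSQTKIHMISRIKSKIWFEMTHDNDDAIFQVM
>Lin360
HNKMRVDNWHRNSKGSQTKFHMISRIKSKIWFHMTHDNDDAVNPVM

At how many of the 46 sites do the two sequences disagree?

10

The sequences differ at positions 3 (D/K), 7 (L/D), 8 (G/N), 11 (G/R), 13 (F/S), 20 (I/F), 33 (E/H), 42 (I/V), 43 (F/N), 44 (Q/P).
That gives 10 mismatches out of 46 aligned sites, so the Hamming distance is 10.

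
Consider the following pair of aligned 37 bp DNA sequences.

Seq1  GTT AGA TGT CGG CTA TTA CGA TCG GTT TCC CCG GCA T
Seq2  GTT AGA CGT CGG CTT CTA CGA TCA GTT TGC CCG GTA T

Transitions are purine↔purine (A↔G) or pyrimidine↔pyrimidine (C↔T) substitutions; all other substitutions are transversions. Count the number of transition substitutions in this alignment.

Mismatches occur at site 7 (T/C, transition), site 15 (A/T, transversion), site 16 (T/C, transition), site 24 (G/A, transition), site 29 (C/G, transversion), site 35 (C/T, transition).
Of the 6 differences, 4 transitions and 2 transversions, so the answer is 4.

4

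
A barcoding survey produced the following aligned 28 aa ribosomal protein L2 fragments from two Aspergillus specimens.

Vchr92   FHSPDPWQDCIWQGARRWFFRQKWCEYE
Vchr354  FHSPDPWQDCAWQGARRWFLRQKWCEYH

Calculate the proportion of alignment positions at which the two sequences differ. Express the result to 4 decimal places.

0.1071

Mismatches occur at site 11 (I→A), site 20 (F→L), site 28 (E→H).
There are 3 differences over 28 sites, so p = 3/28 = 0.1071.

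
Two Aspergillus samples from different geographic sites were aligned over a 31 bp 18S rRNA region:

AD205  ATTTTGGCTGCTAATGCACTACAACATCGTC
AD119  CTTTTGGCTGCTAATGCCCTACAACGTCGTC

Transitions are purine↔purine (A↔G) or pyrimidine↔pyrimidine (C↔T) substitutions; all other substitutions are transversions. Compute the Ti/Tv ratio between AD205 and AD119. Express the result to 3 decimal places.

Differing sites — 1:A/C (Tv); 18:A/C (Tv); 26:A/G (Ti).
Of the 3 differences, 1 transition and 2 transversions, so Ti/Tv = 1/2 = 0.500.

0.500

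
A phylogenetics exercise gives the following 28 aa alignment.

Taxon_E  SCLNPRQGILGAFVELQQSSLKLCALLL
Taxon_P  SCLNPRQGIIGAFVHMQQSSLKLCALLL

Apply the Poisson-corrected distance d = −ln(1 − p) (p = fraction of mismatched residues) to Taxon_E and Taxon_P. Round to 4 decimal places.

The sequences differ at positions 10 (L/I), 15 (E/H), 16 (L/M).
p = 3/28 = 0.107143.
d = −ln(1 − 0.107143) = −ln(0.892857) = 0.1133.

0.1133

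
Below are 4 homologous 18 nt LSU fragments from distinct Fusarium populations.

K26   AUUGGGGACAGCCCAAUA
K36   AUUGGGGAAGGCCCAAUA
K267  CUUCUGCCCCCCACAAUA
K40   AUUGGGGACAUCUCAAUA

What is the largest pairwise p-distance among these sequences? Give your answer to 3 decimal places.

0.500

Pairwise Hamming distances:
  K26 vs K36: 2
  K26 vs K267: 8
  K26 vs K40: 2
  K36 vs K267: 9
  K36 vs K40: 4
  K267 vs K40: 8
The largest is 9 mismatches, between K36 and K267; p = 9/18 = 0.500.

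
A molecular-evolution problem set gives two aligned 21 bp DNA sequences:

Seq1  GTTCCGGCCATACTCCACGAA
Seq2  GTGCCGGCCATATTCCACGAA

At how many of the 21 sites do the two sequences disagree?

2

The sequences differ at positions 3 (T/G), 13 (C/T).
That gives 2 mismatches out of 21 aligned sites, so the Hamming distance is 2.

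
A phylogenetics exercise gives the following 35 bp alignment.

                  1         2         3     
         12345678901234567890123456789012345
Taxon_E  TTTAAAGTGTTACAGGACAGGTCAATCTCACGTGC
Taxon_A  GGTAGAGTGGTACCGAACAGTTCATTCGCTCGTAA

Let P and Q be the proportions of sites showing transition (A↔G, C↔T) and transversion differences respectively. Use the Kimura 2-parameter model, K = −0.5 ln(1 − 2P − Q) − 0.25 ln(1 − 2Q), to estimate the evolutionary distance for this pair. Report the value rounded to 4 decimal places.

0.4603

Differing sites — 1:T/G (Tv); 2:T/G (Tv); 5:A/G (Ti); 10:T/G (Tv); 14:A/C (Tv); 16:G/A (Ti); 21:G/T (Tv); 25:A/T (Tv); 28:T/G (Tv); 30:A/T (Tv); 34:G/A (Ti); 35:C/A (Tv).
Of the 12 differences, 3 transitions and 9 transversions over 35 sites: P = 3/35 = 0.085714, Q = 9/35 = 0.257143.
d = −0.5·ln(0.571429) − 0.25·ln(0.485714) = −0.5·(-0.559615) − 0.25·(-0.722135) = 0.4603.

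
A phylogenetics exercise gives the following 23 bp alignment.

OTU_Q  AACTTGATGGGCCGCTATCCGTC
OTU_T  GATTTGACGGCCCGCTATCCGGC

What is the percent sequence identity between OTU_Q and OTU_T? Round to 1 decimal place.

78.3%

Mismatches occur at site 1 (A→G), site 3 (C→T), site 8 (T→C), site 11 (G→C), site 22 (T→G).
18 of the 23 sites match, so the percent identity is 18/23 × 100 = 78.3%.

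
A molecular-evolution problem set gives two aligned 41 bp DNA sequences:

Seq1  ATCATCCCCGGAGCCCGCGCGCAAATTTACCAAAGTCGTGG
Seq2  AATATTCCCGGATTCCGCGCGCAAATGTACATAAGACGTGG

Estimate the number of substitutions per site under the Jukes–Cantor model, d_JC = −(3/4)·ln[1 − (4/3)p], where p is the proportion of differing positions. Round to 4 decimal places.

Mismatches occur at site 2 (T→A), site 3 (C→T), site 6 (C→T), site 13 (G→T), site 14 (C→T), site 27 (T→G), site 31 (C→A), site 32 (A→T), site 36 (T→A).
p = 9/41 = 0.219512.
d = −0.75 · ln(1 − (4/3)·0.219512) = −0.75 · ln(0.707317) = −0.75 · (-0.346276) = 0.2597.

0.2597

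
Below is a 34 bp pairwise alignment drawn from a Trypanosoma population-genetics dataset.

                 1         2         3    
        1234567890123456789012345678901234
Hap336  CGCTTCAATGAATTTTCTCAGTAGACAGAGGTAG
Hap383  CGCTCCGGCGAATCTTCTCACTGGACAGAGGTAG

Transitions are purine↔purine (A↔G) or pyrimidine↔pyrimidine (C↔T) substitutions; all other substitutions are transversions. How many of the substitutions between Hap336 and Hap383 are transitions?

The sequences differ at positions 5 (T/C, transition), 7 (A/G, transition), 8 (A/G, transition), 9 (T/C, transition), 14 (T/C, transition), 21 (G/C, transversion), 23 (A/G, transition).
Of the 7 differences, 6 transitions and 1 transversion, so the answer is 6.

6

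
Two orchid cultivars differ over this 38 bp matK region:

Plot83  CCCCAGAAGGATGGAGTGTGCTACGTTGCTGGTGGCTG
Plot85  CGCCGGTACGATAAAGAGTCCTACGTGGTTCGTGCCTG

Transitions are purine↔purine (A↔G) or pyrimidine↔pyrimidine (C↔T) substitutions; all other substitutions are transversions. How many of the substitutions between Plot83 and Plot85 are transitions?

4

The sequences differ at positions 2 (C/G, transversion), 5 (A/G, transition), 7 (A/T, transversion), 9 (G/C, transversion), 13 (G/A, transition), 14 (G/A, transition), 17 (T/A, transversion), 20 (G/C, transversion), 27 (T/G, transversion), 29 (C/T, transition), 31 (G/C, transversion), 35 (G/C, transversion).
Of the 12 differences, 4 transitions and 8 transversions, so the answer is 4.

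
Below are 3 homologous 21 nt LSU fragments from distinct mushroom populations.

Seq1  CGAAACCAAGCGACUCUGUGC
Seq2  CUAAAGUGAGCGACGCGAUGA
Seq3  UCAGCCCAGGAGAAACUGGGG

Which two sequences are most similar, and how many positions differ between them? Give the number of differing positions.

8

Pairwise Hamming distances:
  Seq1 vs Seq2: 8
  Seq1 vs Seq3: 10
  Seq2 vs Seq3: 15
The smallest is 8, between Seq1 and Seq2.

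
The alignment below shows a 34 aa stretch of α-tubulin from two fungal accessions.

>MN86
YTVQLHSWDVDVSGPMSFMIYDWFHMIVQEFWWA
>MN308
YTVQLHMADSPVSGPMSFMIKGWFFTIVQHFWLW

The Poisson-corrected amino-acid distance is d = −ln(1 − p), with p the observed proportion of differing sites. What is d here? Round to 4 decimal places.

0.3909

The sequences differ at positions 7 (S/M), 8 (W/A), 10 (V/S), 11 (D/P), 21 (Y/K), 22 (D/G), 25 (H/F), 26 (M/T), 30 (E/H), 33 (W/L), 34 (A/W).
p = 11/34 = 0.323529.
d = −ln(1 − 0.323529) = −ln(0.676471) = 0.3909.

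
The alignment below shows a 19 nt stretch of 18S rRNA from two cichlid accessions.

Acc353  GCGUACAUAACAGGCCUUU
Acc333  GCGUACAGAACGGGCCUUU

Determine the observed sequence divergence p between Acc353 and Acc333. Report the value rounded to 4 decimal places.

0.1053

Differing sites — 8:U/G; 12:A/G.
There are 2 differences over 19 sites, so p = 2/19 = 0.1053.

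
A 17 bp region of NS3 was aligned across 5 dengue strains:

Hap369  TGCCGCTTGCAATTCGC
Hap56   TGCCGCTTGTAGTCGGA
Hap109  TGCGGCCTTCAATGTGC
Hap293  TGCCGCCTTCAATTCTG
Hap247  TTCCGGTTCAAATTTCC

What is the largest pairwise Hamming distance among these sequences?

9

Pairwise Hamming distances:
  Hap369 vs Hap56: 5
  Hap369 vs Hap109: 5
  Hap369 vs Hap293: 4
  Hap369 vs Hap247: 6
  Hap56 vs Hap109: 8
  Hap56 vs Hap293: 8
  Hap56 vs Hap247: 9
  Hap109 vs Hap293: 5
  Hap109 vs Hap247: 8
  Hap293 vs Hap247: 8
The largest is 9, between Hap56 and Hap247.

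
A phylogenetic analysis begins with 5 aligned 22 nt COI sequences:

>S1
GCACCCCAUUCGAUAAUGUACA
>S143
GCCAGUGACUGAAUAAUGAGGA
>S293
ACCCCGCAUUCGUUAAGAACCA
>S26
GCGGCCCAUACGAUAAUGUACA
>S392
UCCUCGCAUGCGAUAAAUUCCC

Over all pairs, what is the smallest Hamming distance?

Pairwise Hamming distances:
  S1 vs S143: 11
  S1 vs S293: 8
  S1 vs S26: 3
  S1 vs S392: 9
  S143 vs S293: 13
  S143 vs S26: 12
  S143 vs S392: 15
  S293 vs S26: 10
  S293 vs S392: 8
  S26 vs S392: 9
The smallest is 3, between S1 and S26.

3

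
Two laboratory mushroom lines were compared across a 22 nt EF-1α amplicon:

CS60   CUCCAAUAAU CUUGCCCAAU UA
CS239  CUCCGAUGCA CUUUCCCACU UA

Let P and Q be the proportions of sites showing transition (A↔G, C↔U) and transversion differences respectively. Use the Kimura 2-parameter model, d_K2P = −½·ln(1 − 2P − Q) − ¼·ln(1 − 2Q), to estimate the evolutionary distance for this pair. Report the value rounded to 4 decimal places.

0.3390

Mismatches occur at site 5 (A→G, transition), site 8 (A→G, transition), site 9 (A→C, transversion), site 10 (U→A, transversion), site 14 (G→U, transversion), site 19 (A→C, transversion).
Of the 6 differences, 2 transitions and 4 transversions over 22 sites: P = 2/22 = 0.090909, Q = 4/22 = 0.181818.
d = −0.5·ln(0.636364) − 0.25·ln(0.636364) = −0.5·(-0.451985) − 0.25·(-0.451985) = 0.3390.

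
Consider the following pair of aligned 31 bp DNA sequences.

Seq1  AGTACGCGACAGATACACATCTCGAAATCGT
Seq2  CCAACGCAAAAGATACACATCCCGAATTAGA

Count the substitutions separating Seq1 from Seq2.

Differing sites — 1:A/C; 2:G/C; 3:T/A; 8:G/A; 10:C/A; 22:T/C; 27:A/T; 29:C/A; 31:T/A.
That gives 9 mismatches out of 31 aligned sites, so the Hamming distance is 9.

9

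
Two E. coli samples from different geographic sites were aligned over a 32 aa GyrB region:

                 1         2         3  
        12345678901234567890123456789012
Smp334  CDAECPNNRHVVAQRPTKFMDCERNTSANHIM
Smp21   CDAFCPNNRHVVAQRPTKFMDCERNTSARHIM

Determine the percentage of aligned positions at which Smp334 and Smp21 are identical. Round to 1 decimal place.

93.8%

Mismatches occur at site 4 (E↔F), site 29 (N↔R).
30 of the 32 sites match, so the percent identity is 30/32 × 100 = 93.8%.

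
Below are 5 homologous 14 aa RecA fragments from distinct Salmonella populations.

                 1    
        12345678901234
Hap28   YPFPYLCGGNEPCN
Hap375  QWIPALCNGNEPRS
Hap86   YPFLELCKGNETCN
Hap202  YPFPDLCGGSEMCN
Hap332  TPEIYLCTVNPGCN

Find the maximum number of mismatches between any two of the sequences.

11

Pairwise Hamming distances:
  Hap28 vs Hap375: 7
  Hap28 vs Hap86: 4
  Hap28 vs Hap202: 3
  Hap28 vs Hap332: 7
  Hap375 vs Hap86: 9
  Hap375 vs Hap202: 9
  Hap375 vs Hap332: 11
  Hap86 vs Hap202: 5
  Hap86 vs Hap332: 8
  Hap202 vs Hap332: 9
The largest is 11, between Hap375 and Hap332.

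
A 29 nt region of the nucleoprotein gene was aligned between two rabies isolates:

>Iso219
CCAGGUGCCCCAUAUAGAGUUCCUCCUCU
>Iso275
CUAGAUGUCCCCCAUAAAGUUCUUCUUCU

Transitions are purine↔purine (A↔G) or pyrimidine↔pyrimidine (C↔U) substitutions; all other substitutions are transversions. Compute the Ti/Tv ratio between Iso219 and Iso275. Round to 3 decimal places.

The sequences differ at positions 2 (C/U, transition), 5 (G/A, transition), 8 (C/U, transition), 12 (A/C, transversion), 13 (U/C, transition), 17 (G/A, transition), 23 (C/U, transition), 26 (C/U, transition).
Of the 8 differences, 7 transitions and 1 transversion, so Ti/Tv = 7/1 = 7.000.

7.000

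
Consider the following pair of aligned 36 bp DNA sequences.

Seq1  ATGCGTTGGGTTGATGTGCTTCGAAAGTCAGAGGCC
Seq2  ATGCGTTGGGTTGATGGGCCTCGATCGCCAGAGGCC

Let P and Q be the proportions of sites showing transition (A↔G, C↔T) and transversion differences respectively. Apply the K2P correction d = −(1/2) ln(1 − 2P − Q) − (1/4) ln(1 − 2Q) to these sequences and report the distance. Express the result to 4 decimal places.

0.1537

Mismatches occur at site 17 (T↔G, transversion), site 20 (T↔C, transition), site 25 (A↔T, transversion), site 26 (A↔C, transversion), site 28 (T↔C, transition).
Of the 5 differences, 2 transitions and 3 transversions over 36 sites: P = 2/36 = 0.055556, Q = 3/36 = 0.083333.
d = −0.5·ln(0.805555) − 0.25·ln(0.833334) = −0.5·(-0.216224) − 0.25·(-0.182321) = 0.1537.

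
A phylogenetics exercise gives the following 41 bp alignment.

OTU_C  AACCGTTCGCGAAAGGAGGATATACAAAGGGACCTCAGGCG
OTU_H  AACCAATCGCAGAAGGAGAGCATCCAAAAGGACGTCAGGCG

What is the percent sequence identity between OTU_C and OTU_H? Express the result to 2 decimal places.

75.61%

Differing sites — 5:G/A; 6:T/A; 11:G/A; 12:A/G; 19:G/A; 20:A/G; 21:T/C; 24:A/C; 29:G/A; 34:C/G.
31 of the 41 sites match, so the percent identity is 31/41 × 100 = 75.61%.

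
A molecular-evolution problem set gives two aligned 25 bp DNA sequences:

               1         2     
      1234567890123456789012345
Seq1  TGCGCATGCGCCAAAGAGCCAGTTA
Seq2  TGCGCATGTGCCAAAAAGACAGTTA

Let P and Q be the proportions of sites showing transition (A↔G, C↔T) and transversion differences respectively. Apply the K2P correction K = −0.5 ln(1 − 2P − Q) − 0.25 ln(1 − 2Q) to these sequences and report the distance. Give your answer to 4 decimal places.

0.1324

The sequences differ at positions 9 (C/T, transition), 16 (G/A, transition), 19 (C/A, transversion).
Of the 3 differences, 2 transitions and 1 transversion over 25 sites: P = 2/25 = 0.080000, Q = 1/25 = 0.040000.
d = −0.5·ln(0.800000) − 0.25·ln(0.920000) = −0.5·(-0.223144) − 0.25·(-0.083382) = 0.1324.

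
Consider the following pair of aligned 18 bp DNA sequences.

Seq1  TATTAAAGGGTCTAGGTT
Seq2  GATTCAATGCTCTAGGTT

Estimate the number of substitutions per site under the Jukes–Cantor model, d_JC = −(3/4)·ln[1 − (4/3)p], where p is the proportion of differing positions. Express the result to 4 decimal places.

Mismatches occur at site 1 (T/G), site 5 (A/C), site 8 (G/T), site 10 (G/C).
p = 4/18 = 0.222222.
d = −0.75 · ln(1 − (4/3)·0.222222) = −0.75 · ln(0.703704) = −0.75 · (-0.351397) = 0.2635.

0.2635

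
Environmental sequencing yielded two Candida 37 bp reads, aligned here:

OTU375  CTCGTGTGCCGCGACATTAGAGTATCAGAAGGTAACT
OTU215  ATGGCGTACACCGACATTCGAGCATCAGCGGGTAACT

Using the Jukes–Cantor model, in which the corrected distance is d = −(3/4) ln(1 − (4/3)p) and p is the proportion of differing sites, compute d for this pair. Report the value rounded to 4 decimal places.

0.3351

Differing sites — 1:C/A; 3:C/G; 5:T/C; 8:G/A; 10:C/A; 11:G/C; 19:A/C; 23:T/C; 29:A/C; 30:A/G.
p = 10/37 = 0.270270.
d = −0.75 · ln(1 − (4/3)·0.270270) = −0.75 · ln(0.639640) = −0.75 · (-0.446850) = 0.3351.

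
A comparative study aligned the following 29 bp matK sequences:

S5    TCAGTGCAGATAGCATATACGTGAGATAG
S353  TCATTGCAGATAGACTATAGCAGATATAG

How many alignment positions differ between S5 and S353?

Mismatches occur at site 4 (G/T), site 14 (C/A), site 15 (A/C), site 20 (C/G), site 21 (G/C), site 22 (T/A), site 25 (G/T).
That gives 7 mismatches out of 29 aligned sites, so the Hamming distance is 7.

7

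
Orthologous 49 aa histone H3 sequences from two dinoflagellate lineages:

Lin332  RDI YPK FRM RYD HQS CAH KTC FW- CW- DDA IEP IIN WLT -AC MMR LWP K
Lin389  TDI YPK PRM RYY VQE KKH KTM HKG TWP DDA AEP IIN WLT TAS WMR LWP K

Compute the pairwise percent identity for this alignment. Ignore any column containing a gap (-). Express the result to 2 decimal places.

Excluding the 3 gap columns leaves 46 comparable sites.
Mismatches occur at site 1 (R→T), site 7 (F→P), site 12 (D→Y), site 13 (H→V), site 15 (S→E), site 16 (C→K), site 17 (A→K), site 21 (C→M), site 22 (F→H), site 23 (W→K), site 25 (C→T), site 31 (I→A), site 42 (C→S), site 43 (M→W).
32 of the 46 comparable sites match, so the percent identity is 32/46 × 100 = 69.57%.

69.57%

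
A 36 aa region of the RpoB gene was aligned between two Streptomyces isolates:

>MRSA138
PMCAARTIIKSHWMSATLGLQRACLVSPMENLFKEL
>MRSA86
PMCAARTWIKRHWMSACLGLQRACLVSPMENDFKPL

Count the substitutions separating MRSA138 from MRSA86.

The sequences differ at positions 8 (I/W), 11 (S/R), 17 (T/C), 32 (L/D), 35 (E/P).
That gives 5 mismatches out of 36 aligned sites, so the Hamming distance is 5.

5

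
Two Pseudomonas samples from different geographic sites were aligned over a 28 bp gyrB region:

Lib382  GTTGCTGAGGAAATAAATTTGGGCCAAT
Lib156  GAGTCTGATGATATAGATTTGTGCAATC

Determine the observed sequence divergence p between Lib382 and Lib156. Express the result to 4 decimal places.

0.3571

The sequences differ at positions 2 (T/A), 3 (T/G), 4 (G/T), 9 (G/T), 12 (A/T), 16 (A/G), 22 (G/T), 25 (C/A), 27 (A/T), 28 (T/C).
There are 10 differences over 28 sites, so p = 10/28 = 0.3571.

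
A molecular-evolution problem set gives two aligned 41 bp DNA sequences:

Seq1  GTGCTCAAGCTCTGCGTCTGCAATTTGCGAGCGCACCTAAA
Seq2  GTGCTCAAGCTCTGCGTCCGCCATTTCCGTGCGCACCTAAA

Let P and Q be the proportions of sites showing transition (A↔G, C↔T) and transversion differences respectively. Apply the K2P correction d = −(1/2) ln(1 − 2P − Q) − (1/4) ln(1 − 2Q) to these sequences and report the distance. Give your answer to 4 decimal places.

0.1046

Mismatches occur at site 19 (T↔C, transition), site 22 (A↔C, transversion), site 27 (G↔C, transversion), site 30 (A↔T, transversion).
Of the 4 differences, 1 transition and 3 transversions over 41 sites: P = 1/41 = 0.024390, Q = 3/41 = 0.073171.
d = −0.5·ln(0.878049) − 0.25·ln(0.853658) = −0.5·(-0.130053) − 0.25·(-0.158225) = 0.1046.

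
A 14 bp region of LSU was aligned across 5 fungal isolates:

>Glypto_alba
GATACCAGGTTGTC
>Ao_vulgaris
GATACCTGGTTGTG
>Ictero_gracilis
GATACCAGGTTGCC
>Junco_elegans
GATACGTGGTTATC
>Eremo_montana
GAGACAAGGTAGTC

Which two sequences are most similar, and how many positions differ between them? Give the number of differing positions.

1

Pairwise Hamming distances:
  Glypto_alba vs Ao_vulgaris: 2
  Glypto_alba vs Ictero_gracilis: 1
  Glypto_alba vs Junco_elegans: 3
  Glypto_alba vs Eremo_montana: 3
  Ao_vulgaris vs Ictero_gracilis: 3
  Ao_vulgaris vs Junco_elegans: 3
  Ao_vulgaris vs Eremo_montana: 5
  Ictero_gracilis vs Junco_elegans: 4
  Ictero_gracilis vs Eremo_montana: 4
  Junco_elegans vs Eremo_montana: 5
The smallest is 1, between Glypto_alba and Ictero_gracilis.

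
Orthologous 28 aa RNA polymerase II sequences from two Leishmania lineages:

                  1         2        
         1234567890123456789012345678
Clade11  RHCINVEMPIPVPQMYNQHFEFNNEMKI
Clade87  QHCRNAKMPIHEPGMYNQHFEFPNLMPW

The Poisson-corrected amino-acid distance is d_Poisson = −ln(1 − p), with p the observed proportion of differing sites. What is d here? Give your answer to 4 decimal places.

0.4990

Differing sites — 1:R/Q; 4:I/R; 6:V/A; 7:E/K; 11:P/H; 12:V/E; 14:Q/G; 23:N/P; 25:E/L; 27:K/P; 28:I/W.
p = 11/28 = 0.392857.
d = −ln(1 − 0.392857) = −ln(0.607143) = 0.4990.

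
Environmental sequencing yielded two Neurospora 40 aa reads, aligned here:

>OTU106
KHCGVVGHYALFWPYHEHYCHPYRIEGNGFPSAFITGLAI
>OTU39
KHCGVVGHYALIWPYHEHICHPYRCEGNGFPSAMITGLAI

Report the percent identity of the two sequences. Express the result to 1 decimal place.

Mismatches occur at site 12 (F/I), site 19 (Y/I), site 25 (I/C), site 34 (F/M).
36 of the 40 sites match, so the percent identity is 36/40 × 100 = 90.0%.

90.0%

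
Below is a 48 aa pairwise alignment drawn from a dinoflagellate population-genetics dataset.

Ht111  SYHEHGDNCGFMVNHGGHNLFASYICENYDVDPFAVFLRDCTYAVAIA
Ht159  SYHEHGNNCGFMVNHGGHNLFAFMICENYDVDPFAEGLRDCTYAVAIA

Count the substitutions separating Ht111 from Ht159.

Mismatches occur at site 7 (D↔N), site 23 (S↔F), site 24 (Y↔M), site 36 (V↔E), site 37 (F↔G).
That gives 5 mismatches out of 48 aligned sites, so the Hamming distance is 5.

5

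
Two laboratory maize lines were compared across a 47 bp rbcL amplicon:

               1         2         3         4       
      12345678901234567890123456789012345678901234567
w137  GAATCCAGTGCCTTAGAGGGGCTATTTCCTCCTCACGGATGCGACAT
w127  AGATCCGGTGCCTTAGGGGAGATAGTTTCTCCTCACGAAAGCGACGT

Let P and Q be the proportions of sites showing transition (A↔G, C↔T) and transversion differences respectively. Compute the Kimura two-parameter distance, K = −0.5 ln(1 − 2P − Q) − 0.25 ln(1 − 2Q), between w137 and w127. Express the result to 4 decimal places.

The sequences differ at positions 1 (G/A, transition), 2 (A/G, transition), 7 (A/G, transition), 17 (A/G, transition), 20 (G/A, transition), 22 (C/A, transversion), 25 (T/G, transversion), 28 (C/T, transition), 38 (G/A, transition), 40 (T/A, transversion), 46 (A/G, transition).
Of the 11 differences, 8 transitions and 3 transversions over 47 sites: P = 8/47 = 0.170213, Q = 3/47 = 0.063830.
d = −0.5·ln(0.595744) − 0.25·ln(0.872340) = −0.5·(-0.517944) − 0.25·(-0.136576) = 0.2931.

0.2931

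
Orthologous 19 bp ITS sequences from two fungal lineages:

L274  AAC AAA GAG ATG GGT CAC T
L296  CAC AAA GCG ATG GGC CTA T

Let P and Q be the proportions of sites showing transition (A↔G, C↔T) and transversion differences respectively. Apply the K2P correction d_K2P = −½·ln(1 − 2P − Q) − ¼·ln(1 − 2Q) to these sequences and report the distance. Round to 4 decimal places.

The sequences differ at positions 1 (A/C, transversion), 8 (A/C, transversion), 15 (T/C, transition), 17 (A/T, transversion), 18 (C/A, transversion).
Of the 5 differences, 1 transition and 4 transversions over 19 sites: P = 1/19 = 0.052632, Q = 4/19 = 0.210526.
d = −0.5·ln(0.684210) − 0.25·ln(0.578948) = −0.5·(-0.379490) − 0.25·(-0.546543) = 0.3264.

0.3264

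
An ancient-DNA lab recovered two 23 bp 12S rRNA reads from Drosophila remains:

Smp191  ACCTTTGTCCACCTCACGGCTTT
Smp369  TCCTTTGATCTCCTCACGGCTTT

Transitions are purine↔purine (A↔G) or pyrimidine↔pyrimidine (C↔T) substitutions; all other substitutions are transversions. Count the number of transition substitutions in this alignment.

1

Mismatches occur at site 1 (A/T, transversion), site 8 (T/A, transversion), site 9 (C/T, transition), site 11 (A/T, transversion).
Of the 4 differences, 1 transition and 3 transversions, so the answer is 1.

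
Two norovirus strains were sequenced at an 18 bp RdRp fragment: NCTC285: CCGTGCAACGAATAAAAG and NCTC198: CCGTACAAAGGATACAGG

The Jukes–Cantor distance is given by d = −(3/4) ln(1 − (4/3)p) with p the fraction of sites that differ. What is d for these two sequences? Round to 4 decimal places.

0.3470

Differing sites — 5:G/A; 9:C/A; 11:A/G; 15:A/C; 17:A/G.
p = 5/18 = 0.277778.
d = −0.75 · ln(1 − (4/3)·0.277778) = −0.75 · ln(0.629629) = −0.75 · (-0.462625) = 0.3470.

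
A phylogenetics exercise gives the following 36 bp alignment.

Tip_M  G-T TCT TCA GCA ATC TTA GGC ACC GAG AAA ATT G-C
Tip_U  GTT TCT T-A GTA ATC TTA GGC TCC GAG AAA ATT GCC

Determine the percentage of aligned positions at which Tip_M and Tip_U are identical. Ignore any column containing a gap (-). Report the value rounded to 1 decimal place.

93.9%

Excluding the 3 gap columns leaves 33 comparable sites.
Differing sites — 11:C/T; 22:A/T.
31 of the 33 comparable sites match, so the percent identity is 31/33 × 100 = 93.9%.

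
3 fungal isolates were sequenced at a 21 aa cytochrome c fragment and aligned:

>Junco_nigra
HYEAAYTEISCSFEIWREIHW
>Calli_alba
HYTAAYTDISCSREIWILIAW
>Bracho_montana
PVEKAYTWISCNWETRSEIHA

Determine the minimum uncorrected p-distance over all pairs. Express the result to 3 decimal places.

0.286

Pairwise Hamming distances:
  Junco_nigra vs Calli_alba: 6
  Junco_nigra vs Bracho_montana: 10
  Calli_alba vs Bracho_montana: 13
The smallest is 6 mismatches, between Junco_nigra and Calli_alba; p = 6/21 = 0.286.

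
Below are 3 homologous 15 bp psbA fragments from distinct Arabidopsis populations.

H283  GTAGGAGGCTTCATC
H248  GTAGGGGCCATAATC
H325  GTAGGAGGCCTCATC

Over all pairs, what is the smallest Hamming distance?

Pairwise Hamming distances:
  H283 vs H248: 4
  H283 vs H325: 1
  H248 vs H325: 4
The smallest is 1, between H283 and H325.

1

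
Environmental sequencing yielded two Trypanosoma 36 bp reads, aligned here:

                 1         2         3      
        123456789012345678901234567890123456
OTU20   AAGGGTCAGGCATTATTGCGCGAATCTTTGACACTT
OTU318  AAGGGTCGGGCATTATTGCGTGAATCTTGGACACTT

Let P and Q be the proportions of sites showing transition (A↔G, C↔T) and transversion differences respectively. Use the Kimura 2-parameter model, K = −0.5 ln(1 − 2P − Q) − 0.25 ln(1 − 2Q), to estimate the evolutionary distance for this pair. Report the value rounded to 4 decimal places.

Mismatches occur at site 8 (A↔G, transition), site 21 (C↔T, transition), site 29 (T↔G, transversion).
Of the 3 differences, 2 transitions and 1 transversion over 36 sites: P = 2/36 = 0.055556, Q = 1/36 = 0.027778.
d = −0.5·ln(0.861110) − 0.25·ln(0.944444) = −0.5·(-0.149533) − 0.25·(-0.057159) = 0.0891.

0.0891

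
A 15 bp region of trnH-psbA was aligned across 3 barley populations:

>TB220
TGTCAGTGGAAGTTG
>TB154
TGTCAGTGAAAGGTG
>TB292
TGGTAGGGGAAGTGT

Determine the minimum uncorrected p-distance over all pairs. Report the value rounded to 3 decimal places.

0.133

Pairwise Hamming distances:
  TB220 vs TB154: 2
  TB220 vs TB292: 5
  TB154 vs TB292: 7
The smallest is 2 mismatches, between TB220 and TB154; p = 2/15 = 0.133.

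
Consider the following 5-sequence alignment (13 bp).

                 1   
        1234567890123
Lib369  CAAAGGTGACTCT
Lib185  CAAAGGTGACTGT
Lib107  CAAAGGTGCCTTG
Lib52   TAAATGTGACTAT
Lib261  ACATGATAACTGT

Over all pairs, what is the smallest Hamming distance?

Pairwise Hamming distances:
  Lib369 vs Lib185: 1
  Lib369 vs Lib107: 3
  Lib369 vs Lib52: 3
  Lib369 vs Lib261: 6
  Lib185 vs Lib107: 3
  Lib185 vs Lib52: 3
  Lib185 vs Lib261: 5
  Lib107 vs Lib52: 5
  Lib107 vs Lib261: 8
  Lib52 vs Lib261: 7
The smallest is 1, between Lib369 and Lib185.

1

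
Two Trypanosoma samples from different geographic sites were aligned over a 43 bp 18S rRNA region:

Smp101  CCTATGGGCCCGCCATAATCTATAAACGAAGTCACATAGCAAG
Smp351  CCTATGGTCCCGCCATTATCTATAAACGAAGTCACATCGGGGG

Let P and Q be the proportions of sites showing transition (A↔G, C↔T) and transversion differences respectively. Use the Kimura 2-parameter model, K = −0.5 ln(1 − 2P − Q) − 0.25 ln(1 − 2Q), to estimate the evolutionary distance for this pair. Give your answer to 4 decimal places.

0.1544

The sequences differ at positions 8 (G/T, transversion), 17 (A/T, transversion), 38 (A/C, transversion), 40 (C/G, transversion), 41 (A/G, transition), 42 (A/G, transition).
Of the 6 differences, 2 transitions and 4 transversions over 43 sites: P = 2/43 = 0.046512, Q = 4/43 = 0.093023.
d = −0.5·ln(0.813953) − 0.25·ln(0.813954) = −0.5·(-0.205853) − 0.25·(-0.205851) = 0.1544.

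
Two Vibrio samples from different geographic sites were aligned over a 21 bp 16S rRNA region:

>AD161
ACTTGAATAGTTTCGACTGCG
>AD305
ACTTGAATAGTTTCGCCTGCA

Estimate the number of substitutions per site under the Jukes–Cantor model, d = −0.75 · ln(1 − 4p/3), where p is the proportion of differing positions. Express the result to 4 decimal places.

0.1019

Mismatches occur at site 16 (A/C), site 21 (G/A).
p = 2/21 = 0.095238.
d = −0.75 · ln(1 − (4/3)·0.095238) = −0.75 · ln(0.873016) = −0.75 · (-0.135801) = 0.1019.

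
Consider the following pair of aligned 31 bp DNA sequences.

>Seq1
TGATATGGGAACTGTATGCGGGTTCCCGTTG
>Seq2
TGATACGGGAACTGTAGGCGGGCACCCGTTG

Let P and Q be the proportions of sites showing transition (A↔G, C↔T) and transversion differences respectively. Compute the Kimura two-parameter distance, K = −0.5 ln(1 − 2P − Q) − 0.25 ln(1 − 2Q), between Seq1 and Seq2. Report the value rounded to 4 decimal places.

0.1421

The sequences differ at positions 6 (T/C, transition), 17 (T/G, transversion), 23 (T/C, transition), 24 (T/A, transversion).
Of the 4 differences, 2 transitions and 2 transversions over 31 sites: P = 2/31 = 0.064516, Q = 2/31 = 0.064516.
d = −0.5·ln(0.806452) − 0.25·ln(0.870968) = −0.5·(-0.215111) − 0.25·(-0.138150) = 0.1421.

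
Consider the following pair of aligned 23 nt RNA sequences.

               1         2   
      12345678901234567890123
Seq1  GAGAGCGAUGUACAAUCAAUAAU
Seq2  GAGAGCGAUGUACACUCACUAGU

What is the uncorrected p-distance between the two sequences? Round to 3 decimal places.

0.130

Mismatches occur at site 15 (A↔C), site 19 (A↔C), site 22 (A↔G).
There are 3 differences over 23 sites, so p = 3/23 = 0.130.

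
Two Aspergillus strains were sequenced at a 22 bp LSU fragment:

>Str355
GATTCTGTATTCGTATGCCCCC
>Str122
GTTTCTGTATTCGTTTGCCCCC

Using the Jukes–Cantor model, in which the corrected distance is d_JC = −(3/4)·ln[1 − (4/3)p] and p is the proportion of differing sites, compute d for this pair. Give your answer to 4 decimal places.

Differing sites — 2:A/T; 15:A/T.
p = 2/22 = 0.090909.
d = −0.75 · ln(1 − (4/3)·0.090909) = −0.75 · ln(0.878788) = −0.75 · (-0.129212) = 0.0969.

0.0969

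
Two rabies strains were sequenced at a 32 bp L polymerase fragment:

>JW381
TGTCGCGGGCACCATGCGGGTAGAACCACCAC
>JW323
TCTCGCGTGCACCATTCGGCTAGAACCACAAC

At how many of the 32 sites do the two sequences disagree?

Differing sites — 2:G/C; 8:G/T; 16:G/T; 20:G/C; 30:C/A.
That gives 5 mismatches out of 32 aligned sites, so the Hamming distance is 5.

5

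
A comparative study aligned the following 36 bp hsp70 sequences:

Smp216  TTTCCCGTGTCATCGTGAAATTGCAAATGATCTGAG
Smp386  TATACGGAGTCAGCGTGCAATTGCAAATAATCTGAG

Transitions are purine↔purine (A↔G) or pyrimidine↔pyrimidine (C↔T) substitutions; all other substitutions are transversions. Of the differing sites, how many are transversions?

Differing sites — 2:T/A (Tv); 4:C/A (Tv); 6:C/G (Tv); 8:T/A (Tv); 13:T/G (Tv); 18:A/C (Tv); 29:G/A (Ti).
Of the 7 differences, 1 transition and 6 transversions, so the answer is 6.

6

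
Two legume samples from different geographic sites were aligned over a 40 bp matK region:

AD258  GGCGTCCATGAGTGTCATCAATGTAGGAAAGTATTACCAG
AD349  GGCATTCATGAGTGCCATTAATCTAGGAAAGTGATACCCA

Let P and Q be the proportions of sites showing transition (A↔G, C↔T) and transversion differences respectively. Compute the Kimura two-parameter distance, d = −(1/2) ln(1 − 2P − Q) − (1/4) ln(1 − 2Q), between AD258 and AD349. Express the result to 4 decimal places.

The sequences differ at positions 4 (G/A, transition), 6 (C/T, transition), 15 (T/C, transition), 19 (C/T, transition), 23 (G/C, transversion), 33 (A/G, transition), 34 (T/A, transversion), 39 (A/C, transversion), 40 (G/A, transition).
Of the 9 differences, 6 transitions and 3 transversions over 40 sites: P = 6/40 = 0.150000, Q = 3/40 = 0.075000.
d = −0.5·ln(0.625000) − 0.25·ln(0.850000) = −0.5·(-0.470004) − 0.25·(-0.162519) = 0.2756.

0.2756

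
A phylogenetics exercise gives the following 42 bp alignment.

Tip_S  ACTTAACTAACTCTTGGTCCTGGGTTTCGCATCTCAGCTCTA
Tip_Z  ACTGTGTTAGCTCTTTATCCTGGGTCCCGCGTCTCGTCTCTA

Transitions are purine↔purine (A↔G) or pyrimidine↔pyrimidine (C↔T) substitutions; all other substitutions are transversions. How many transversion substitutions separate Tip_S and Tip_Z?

4

Mismatches occur at site 4 (T↔G, transversion), site 5 (A↔T, transversion), site 6 (A↔G, transition), site 7 (C↔T, transition), site 10 (A↔G, transition), site 16 (G↔T, transversion), site 17 (G↔A, transition), site 26 (T↔C, transition), site 27 (T↔C, transition), site 31 (A↔G, transition), site 36 (A↔G, transition), site 37 (G↔T, transversion).
Of the 12 differences, 8 transitions and 4 transversions, so the answer is 4.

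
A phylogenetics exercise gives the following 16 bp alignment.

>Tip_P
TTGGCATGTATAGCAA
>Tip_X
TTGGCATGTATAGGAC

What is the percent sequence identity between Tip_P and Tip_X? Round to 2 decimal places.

Differing sites — 14:C/G; 16:A/C.
14 of the 16 sites match, so the percent identity is 14/16 × 100 = 87.50%.

87.50%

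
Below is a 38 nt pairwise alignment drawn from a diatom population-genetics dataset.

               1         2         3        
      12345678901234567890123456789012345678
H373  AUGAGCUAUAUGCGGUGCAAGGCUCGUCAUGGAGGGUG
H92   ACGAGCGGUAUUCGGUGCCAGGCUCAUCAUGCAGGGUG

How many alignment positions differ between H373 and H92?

Mismatches occur at site 2 (U→C), site 7 (U→G), site 8 (A→G), site 12 (G→U), site 19 (A→C), site 26 (G→A), site 32 (G→C).
That gives 7 mismatches out of 38 aligned sites, so the Hamming distance is 7.

7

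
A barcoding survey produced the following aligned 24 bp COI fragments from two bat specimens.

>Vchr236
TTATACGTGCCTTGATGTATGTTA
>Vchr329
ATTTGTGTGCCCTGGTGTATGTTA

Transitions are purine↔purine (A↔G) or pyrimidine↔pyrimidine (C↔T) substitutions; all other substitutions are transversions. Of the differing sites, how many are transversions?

2

The sequences differ at positions 1 (T/A, transversion), 3 (A/T, transversion), 5 (A/G, transition), 6 (C/T, transition), 12 (T/C, transition), 15 (A/G, transition).
Of the 6 differences, 4 transitions and 2 transversions, so the answer is 2.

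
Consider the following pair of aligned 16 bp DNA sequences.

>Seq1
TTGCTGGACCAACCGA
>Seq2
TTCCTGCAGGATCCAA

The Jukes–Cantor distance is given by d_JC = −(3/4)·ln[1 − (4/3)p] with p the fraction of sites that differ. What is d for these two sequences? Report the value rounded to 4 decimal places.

0.5199

The sequences differ at positions 3 (G/C), 7 (G/C), 9 (C/G), 10 (C/G), 12 (A/T), 15 (G/A).
p = 6/16 = 0.375000.
d = −0.75 · ln(1 − (4/3)·0.375000) = −0.75 · ln(0.500000) = −0.75 · (-0.693147) = 0.5199.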